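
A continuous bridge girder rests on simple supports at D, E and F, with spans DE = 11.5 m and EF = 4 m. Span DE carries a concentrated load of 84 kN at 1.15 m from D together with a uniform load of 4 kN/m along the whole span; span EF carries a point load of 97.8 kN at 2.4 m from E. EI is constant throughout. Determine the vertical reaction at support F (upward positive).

Release continuity at E by inserting a hinge; the redundant is the internal moment M_E. The primary structure is two simply-supported spans DE and EF.
Discontinuity in slope at E on the released structure — sum the simple-span end rotations:
  span DE: point load 84 at a = 1.15: Pab(L + a)/(6LEI) = 183.3/EI
  span DE: UDL 4: wL³/(24EI) = 253.5/EI
  span EF: point load 97.8 at a = 2.4: Pab(L + b)/(6LEI) = 87.63/EI
  relative rotation θ_0 = (436.8 + 87.63)/EI = 524.4/EI
A unit hogging moment at E produces rotation L₁/(3EI) + L₂/(3EI) = 5.167/EI.
Compatibility: M_E·(L₁+L₂)/(3EI) = θ_0, giving M_E = 101.5 kN·m (hogging).
Span EF, ΣM about F: R_E^{EF}·4 = 156.5 + 101.5, so R_E^{EF} = 64.49 kN and R_F = 97.8 − 64.49 = 33.31 kN.

R_F = 33.31 kN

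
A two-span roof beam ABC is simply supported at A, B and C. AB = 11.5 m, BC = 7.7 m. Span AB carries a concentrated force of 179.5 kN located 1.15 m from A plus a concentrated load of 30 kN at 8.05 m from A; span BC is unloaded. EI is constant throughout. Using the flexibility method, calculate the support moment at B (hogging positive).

M_B = 98.09 kN·m

Take M_B as the redundant. Released structure: two simple spans AB and BC with a hinge at B.
Rotations at B on the released spans (each span's end-slope, ×1/EI):
  span AB: point load 179.5 at a = 1.15: Pab(L + a)/(6LEI) = 391.7/EI
  span AB: point load 30 at a = 8.05: Pab(L + a)/(6LEI) = 236.1/EI
  relative rotation θ_0 = (627.8 + 0)/EI = 627.8/EI
A unit hogging moment at B produces rotation L₁/(3EI) + L₂/(3EI) = 6.4/EI.
Compatibility: M_B·(L₁+L₂)/(3EI) = θ_0, giving M_B = 98.09 kN·m (hogging).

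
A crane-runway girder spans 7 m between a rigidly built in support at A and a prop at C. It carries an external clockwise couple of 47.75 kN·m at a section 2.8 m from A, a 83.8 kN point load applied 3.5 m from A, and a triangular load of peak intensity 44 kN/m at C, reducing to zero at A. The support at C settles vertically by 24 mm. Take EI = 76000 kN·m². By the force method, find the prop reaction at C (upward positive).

Release the roller at C. Primary structure: cantilever fixed at A.
Deflection at C on the released cantilever, summing each load's contribution:
  clockwise couple 47.75 at a = 2.8: M₀a(2L − a)/(2EI) = 748.7/EI
  point load 83.8 at a = 3.5: Pa²(3L − a)/(6EI) = 2994/EI
  triangular load, peak 44 at the free end: 11w₀L⁴/(120EI) = 9684/EI
  δ_0 = 13427/EI
Flexibility coefficient — unit upward force at C: δ_{CC} = L³/(3EI) = 114.3/EI.
With EI = 76000 kN·m²: δ_0 = 0.17667 m and δ_{CC} = 0.001504 m/kN.
Compatibility — the beam at C must follow the support down by 0.024 m: δ_0 − R_C·δ_{CC} = 0.024, so R_C = (0.17667 − 0.024)/0.001504 = 101.5 kN.

R_C = 101.5 kN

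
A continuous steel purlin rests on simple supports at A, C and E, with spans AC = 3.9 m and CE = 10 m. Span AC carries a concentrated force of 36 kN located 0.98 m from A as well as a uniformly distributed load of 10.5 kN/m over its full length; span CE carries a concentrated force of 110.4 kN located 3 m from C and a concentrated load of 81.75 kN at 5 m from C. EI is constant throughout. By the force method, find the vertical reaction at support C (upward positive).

Take M_C as the redundant. Released structure: two simple spans AC and CE with a hinge at C.
End slopes at the hinge C, treating each span as simply supported:
  span AC: point load 36 at a = 0.98: Pab(L + a)/(6LEI) = 21.48/EI
  span AC: UDL 10.5: wL³/(24EI) = 25.95/EI
  span CE: point load 110.4 at a = 3: Pab(L + b)/(6LEI) = 656.9/EI
  span CE: point load 81.75 at a = 5: Pab(L + b)/(6LEI) = 510.9/EI
  relative rotation θ_0 = (47.44 + 1168)/EI = 1215/EI
A unit hogging moment at C produces rotation L₁/(3EI) + L₂/(3EI) = 4.633/EI.
Compatibility: M_C·(L₁+L₂)/(3EI) = θ_0, giving M_C = 262.3 kN·m (hogging).
Span AC, ΣM about A with M_C applied at C: R_C^{AC}·3.9 = 115.1 + 262.3, so R_C^{AC} = 96.77 kN and R_A = 76.95 − 96.77 = -19.82 kN.
Span CE, ΣM about E: R_C^{CE}·10 = 1182 + 262.3, so R_C^{CE} = 144.4 kN and R_E = 192.2 − 144.4 = 47.77 kN.
R_C = 96.77 + 144.4 = 241.2 kN.

R_C = 241.2 kN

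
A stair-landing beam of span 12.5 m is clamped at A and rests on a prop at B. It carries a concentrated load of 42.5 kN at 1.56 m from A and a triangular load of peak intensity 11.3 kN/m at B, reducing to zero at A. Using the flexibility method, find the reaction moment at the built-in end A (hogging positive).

M_A = 157.4 kN·m

Remove the prop at B; the released (primary) structure is a cantilever built in at A.
Free-end deflection of the primary structure under the applied loading (downward +):
  point load 42.5 at a = 1.56: Pa²(3L − a)/(6EI) = 619.5/EI
  triangular load, peak 11.3 at the free end: 11w₀L⁴/(120EI) = 25289/EI
  δ_0 = 25908/EI
Flexibility coefficient — unit upward force at B: δ_{BB} = L³/(3EI) = 651/EI.
Compatibility at B: δ_0 − R_B·δ_{BB} = 0, so R_B = 25908/651 = 39.8 kN.
Moment equilibrium about A: M_A = Σ(load moments about A) − R_B·L = 654.8 − 39.8×12.5 = 157.4 kN·m.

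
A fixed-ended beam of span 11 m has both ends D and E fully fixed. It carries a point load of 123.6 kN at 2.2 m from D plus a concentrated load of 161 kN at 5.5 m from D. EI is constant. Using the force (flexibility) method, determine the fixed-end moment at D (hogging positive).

M_D = 395.4 kN·m

Take the two fixed-end moments M_D, M_E as redundants; the released structure is the simple span DE.
End rotations of the released simple span under the applied load (×1/EI):
  at D: point load 123.6 at a = 2.2: Pab(L + b)/(6LEI) = 717.9/EI
  at E: point load 123.6 at a = 2.2: Pab(L + a)/(6LEI) = 478.6/EI
  at D: point load 161 at a = 5.5: Pab(L + b)/(6LEI) = 1218/EI
  at E: point load 161 at a = 5.5: Pab(L + a)/(6LEI) = 1218/EI
  θ_D0 = 1935/EI,  θ_E0 = 1696/EI
Flexibility coefficients: a unit moment at one end gives L/(3EI) there and L/(6EI) at the far end, so f₁₁ = f₂₂ = 3.667/EI and f₁₂ = f₂₁ = 1.833/EI.
Compatibility — zero rotation at each built-in end:
  3.667 M_D + 1.833 M_E = 1935
  1.833 M_D + 3.667 M_E = 1696
Solving the pair gives M_D = 395.4 kN·m and M_E = 264.9 kN·m (hogging).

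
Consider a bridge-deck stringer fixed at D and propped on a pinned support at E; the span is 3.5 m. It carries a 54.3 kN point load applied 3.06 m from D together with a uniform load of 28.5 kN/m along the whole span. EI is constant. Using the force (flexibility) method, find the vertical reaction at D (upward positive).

R_D = 72.53 kN

Take the reaction at E as the redundant and release it; the primary structure is a cantilever fixed at D.
Downward deflection at the released point E due to the loads:
  point load 54.3 at a = 3.06: Pa²(3L − a)/(6EI) = 630.5/EI
  UDL 28.5: wL⁴/(8EI) = 534.6/EI
  δ_0 = 1165/EI
Tip deflection under a unit load at E: L³/(3EI) = 14.29/EI.
The prop prevents deflection at E: R_E = δ_0/δ_{EE} = 1165/14.29 = 81.52 kN.
Vertical equilibrium: R_D = ΣP − R_E = 154.1 − 81.52 = 72.53 kN.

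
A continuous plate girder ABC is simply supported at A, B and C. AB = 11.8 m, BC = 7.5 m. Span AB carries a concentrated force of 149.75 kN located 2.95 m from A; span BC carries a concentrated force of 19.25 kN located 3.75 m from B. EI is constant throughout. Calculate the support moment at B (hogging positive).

M_B = 137.1 kN·m

Release continuity at B by inserting a hinge; the redundant is the internal moment M_B. The primary structure is two simply-supported spans AB and BC.
End slopes at the hinge B, treating each span as simply supported:
  span AB: point load 149.75 at a = 2.95: Pab(L + a)/(6LEI) = 814.5/EI
  span BC: point load 19.25 at a = 3.75: Pab(L + b)/(6LEI) = 67.68/EI
  relative rotation θ_0 = (814.5 + 67.68)/EI = 882.2/EI
A unit hogging moment at B produces rotation L₁/(3EI) + L₂/(3EI) = 6.433/EI.
Compatibility: M_B·(L₁+L₂)/(3EI) = θ_0, giving M_B = 137.1 kN·m (hogging).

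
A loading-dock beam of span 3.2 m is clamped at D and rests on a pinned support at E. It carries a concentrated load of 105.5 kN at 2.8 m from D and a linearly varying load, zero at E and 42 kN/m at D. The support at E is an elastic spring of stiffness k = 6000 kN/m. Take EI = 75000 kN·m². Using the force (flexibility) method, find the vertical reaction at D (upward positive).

Remove the prop at E; the released (primary) structure is a cantilever built in at D.
Primary-structure tip deflection at E by superposition:
  point load 105.5 at a = 2.8: Pa²(3L − a)/(6EI) = 937.4/EI
  triangular load, peak 42 at the fixed end: w₀L⁴/(30EI) = 146.8/EI
  δ_0 = 1084/EI
Tip deflection under a unit load at E: L³/(3EI) = 10.92/EI.
With EI = 75000 kN·m²: δ_0 = 0.014456 m and δ_{EE} = 0.000146 m/kN.
Compatibility — the spring shortens by R_E/k under the reaction it provides: δ_0 − R_E·δ_{EE} = R_E/k. With 1/k = 0.000167 m/kN, R_E = δ_0 / (δ_{EE} + 1/k) = 0.014456 / (0.000146 + 0.000167) = 46.29 kN.
Vertical equilibrium: R_D = ΣP − R_E = 172.7 − 46.29 = 126.4 kN.

R_D = 126.4 kN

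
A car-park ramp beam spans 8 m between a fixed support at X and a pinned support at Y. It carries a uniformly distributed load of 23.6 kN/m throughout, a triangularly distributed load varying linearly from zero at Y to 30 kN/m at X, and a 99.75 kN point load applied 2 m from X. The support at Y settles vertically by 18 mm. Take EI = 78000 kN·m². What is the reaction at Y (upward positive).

R_Y = 95.15 kN

Choose R_Y as the redundant. The primary structure is the cantilever fixed at X.
Free-end deflection of the primary structure under the applied loading (downward +):
  UDL 23.6: wL⁴/(8EI) = 12083/EI
  triangular load, peak 30 at the fixed end: w₀L⁴/(30EI) = 4096/EI
  point load 99.75 at a = 2: Pa²(3L − a)/(6EI) = 1463/EI
  δ_0 = 17642/EI
Tip deflection under a unit load at Y: L³/(3EI) = 170.7/EI.
With EI = 78000 kN·m²: δ_0 = 0.22618 m and δ_{YY} = 0.002188 m/kN.
Compatibility — the beam at Y must follow the support down by 0.018 m: δ_0 − R_Y·δ_{YY} = 0.018, so R_Y = (0.22618 − 0.018)/0.002188 = 95.15 kN.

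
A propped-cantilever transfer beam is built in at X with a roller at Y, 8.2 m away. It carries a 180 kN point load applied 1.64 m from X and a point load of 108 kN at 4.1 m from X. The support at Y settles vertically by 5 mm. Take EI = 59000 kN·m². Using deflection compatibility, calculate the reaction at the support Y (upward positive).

R_Y = 42.22 kN

Remove the prop at Y; the released (primary) structure is a cantilever built in at X.
Free-end deflection of the primary structure under the applied loading (downward +):
  point load 180 at a = 1.64: Pa²(3L − a)/(6EI) = 1853/EI
  point load 108 at a = 4.1: Pa²(3L − a)/(6EI) = 6203/EI
  δ_0 = 8055/EI
Flexibility coefficient — unit upward force at Y: δ_{YY} = L³/(3EI) = 183.8/EI.
With EI = 59000 kN·m²: δ_0 = 0.13653 m and δ_{YY} = 0.003115 m/kN.
Compatibility — the beam at Y must follow the support down by 0.005 m: δ_0 − R_Y·δ_{YY} = 0.005, so R_Y = (0.13653 − 0.005)/0.003115 = 42.22 kN.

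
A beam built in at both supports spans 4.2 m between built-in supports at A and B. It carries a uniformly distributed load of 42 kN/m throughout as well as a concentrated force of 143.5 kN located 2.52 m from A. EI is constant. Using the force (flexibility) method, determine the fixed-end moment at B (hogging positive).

M_B = 148.5 kN·m

Release both end moments; the primary structure is a simply-supported span AB with redundants M_A and M_B.
On the primary (simply-supported) span, the end slopes from the loading are:
  at A: UDL 42: wL³/(24EI) = 129.7/EI
  at B: UDL 42: wL³/(24EI) = 129.7/EI
  at A: point load 143.5 at a = 2.52: Pab(L + b)/(6LEI) = 141.8/EI
  at B: point load 143.5 at a = 2.52: Pab(L + a)/(6LEI) = 162/EI
  θ_A0 = 271.4/EI,  θ_B0 = 291.7/EI
Flexibility coefficients: a unit moment at one end gives L/(3EI) there and L/(6EI) at the far end, so f₁₁ = f₂₂ = 1.4/EI and f₁₂ = f₂₁ = 0.7/EI.
Compatibility — zero rotation at each built-in end:
  1.4 M_A + 0.7 M_B = 271.4
  0.7 M_A + 1.4 M_B = 291.7
Solving the pair gives M_A = 119.6 kN·m and M_B = 148.5 kN·m (hogging).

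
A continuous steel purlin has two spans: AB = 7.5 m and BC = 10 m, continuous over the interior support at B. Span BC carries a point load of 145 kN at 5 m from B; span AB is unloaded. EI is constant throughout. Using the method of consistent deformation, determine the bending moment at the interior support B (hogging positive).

M_B = 155.4 kN·m

Take M_B as the redundant. Released structure: two simple spans AB and BC with a hinge at B.
Discontinuity in slope at B on the released structure — sum the simple-span end rotations:
  span BC: point load 145 at a = 5: Pab(L + b)/(6LEI) = 906.2/EI
  relative rotation θ_0 = (0 + 906.2)/EI = 906.2/EI
A unit hogging moment at B produces rotation L₁/(3EI) + L₂/(3EI) = 5.833/EI.
Compatibility: M_B·(L₁+L₂)/(3EI) = θ_0, giving M_B = 155.4 kN·m (hogging).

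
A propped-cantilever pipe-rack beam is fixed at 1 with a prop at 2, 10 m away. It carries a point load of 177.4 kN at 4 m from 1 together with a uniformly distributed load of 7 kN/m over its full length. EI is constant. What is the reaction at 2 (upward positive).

Choose R_2 as the redundant. The primary structure is the cantilever fixed at 1.
Downward deflection at the released point 2 due to the loads:
  point load 177.4 at a = 4: Pa²(3L − a)/(6EI) = 12300/EI
  UDL 7: wL⁴/(8EI) = 8750/EI
  δ_0 = 21050/EI
Flexibility coefficient — unit upward force at 2: δ_{22} = L³/(3EI) = 333.3/EI.
The prop prevents deflection at 2: R_2 = δ_0/δ_{22} = 21050/333.3 = 63.15 kN.

R_2 = 63.15 kN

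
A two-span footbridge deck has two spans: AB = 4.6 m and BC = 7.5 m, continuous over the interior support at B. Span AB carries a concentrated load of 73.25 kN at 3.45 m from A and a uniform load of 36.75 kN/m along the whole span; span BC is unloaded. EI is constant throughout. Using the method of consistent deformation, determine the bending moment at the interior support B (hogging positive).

M_B = 57.97 kN·m

Insert a hinge at B; M_B is the redundant, and each span becomes simply supported.
End slopes at the hinge B, treating each span as simply supported:
  span AB: point load 73.25 at a = 3.45: Pab(L + a)/(6LEI) = 84.76/EI
  span AB: UDL 36.75: wL³/(24EI) = 149/EI
  relative rotation θ_0 = (233.8 + 0)/EI = 233.8/EI
A unit hogging moment at B produces rotation L₁/(3EI) + L₂/(3EI) = 4.033/EI.
Slope continuity at B: θ_0 = M_B·4.033/EI, so M_B = 233.8/4.033 = 57.97 kN·m (hogging).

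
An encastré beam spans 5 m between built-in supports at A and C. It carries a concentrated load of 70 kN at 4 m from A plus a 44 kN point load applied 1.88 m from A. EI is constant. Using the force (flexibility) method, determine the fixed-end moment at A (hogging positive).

M_A = 43.41 kN·m

Release both end moments; the primary structure is a simply-supported span AC with redundants M_A and M_C.
End rotations of the released simple span under the applied load (×1/EI):
  at A: point load 70 at a = 4: Pab(L + b)/(6LEI) = 56/EI
  at C: point load 70 at a = 4: Pab(L + a)/(6LEI) = 84/EI
  at A: point load 44 at a = 1.88: Pab(L + b)/(6LEI) = 69.86/EI
  at C: point load 44 at a = 1.88: Pab(L + a)/(6LEI) = 59.19/EI
  θ_A0 = 125.9/EI,  θ_C0 = 143.2/EI
Flexibility coefficients: a unit moment at one end gives L/(3EI) there and L/(6EI) at the far end, so f₁₁ = f₂₂ = 1.667/EI and f₁₂ = f₂₁ = 0.8333/EI.
Compatibility — zero rotation at each built-in end:
  1.667 M_A + 0.8333 M_C = 125.9
  0.8333 M_A + 1.667 M_C = 143.2
Solving the pair gives M_A = 43.41 kN·m and M_C = 64.21 kN·m (hogging).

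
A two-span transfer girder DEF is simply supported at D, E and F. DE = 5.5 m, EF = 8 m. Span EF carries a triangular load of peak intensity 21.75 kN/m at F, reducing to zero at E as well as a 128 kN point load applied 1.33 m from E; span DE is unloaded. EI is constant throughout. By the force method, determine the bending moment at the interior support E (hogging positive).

M_E = 125.2 kN·m

Insert a hinge at E; M_E is the redundant, and each span becomes simply supported.
Rotations at E on the released spans (each span's end-slope, ×1/EI):
  span EF: triangular load, peak 21.75: 7w₀L³/(360EI) = 216.5/EI
  span EF: point load 128 at a = 1.33: Pab(L + b)/(6LEI) = 347/EI
  relative rotation θ_0 = (0 + 563.6)/EI = 563.6/EI
A unit hogging moment at E produces rotation L₁/(3EI) + L₂/(3EI) = 4.5/EI.
Compatibility: M_E·(L₁+L₂)/(3EI) = θ_0, giving M_E = 125.2 kN·m (hogging).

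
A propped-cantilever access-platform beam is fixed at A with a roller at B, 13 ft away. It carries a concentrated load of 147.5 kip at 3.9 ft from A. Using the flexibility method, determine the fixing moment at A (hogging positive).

Choose R_B as the redundant. The primary structure is the cantilever fixed at A.
Downward deflection at the released point B due to the loads:
  point load 147.5 at a = 3.9: Pa²(3L − a)/(6EI) = 13124/EI
Flexibility coefficient — unit upward force at B: δ_{BB} = L³/(3EI) = 732.3/EI.
The prop prevents deflection at B: R_B = δ_0/δ_{BB} = 13124/732.3 = 17.92 kip.
Moment equilibrium about A: M_A = Σ(load moments about A) − R_B·L = 575.2 − 17.92×13 = 342.3 kip·ft.

M_A = 342.3 kip·ft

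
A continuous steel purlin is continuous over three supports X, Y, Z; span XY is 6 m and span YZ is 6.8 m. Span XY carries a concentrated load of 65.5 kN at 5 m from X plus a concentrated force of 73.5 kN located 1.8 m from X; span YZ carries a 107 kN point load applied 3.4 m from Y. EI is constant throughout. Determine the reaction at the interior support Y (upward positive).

Release continuity at Y by inserting a hinge; the redundant is the internal moment M_Y. The primary structure is two simply-supported spans XY and YZ.
Rotations at Y on the released spans (each span's end-slope, ×1/EI):
  span XY: point load 65.5 at a = 5: Pab(L + a)/(6LEI) = 100.1/EI
  span XY: point load 73.5 at a = 1.8: Pab(L + a)/(6LEI) = 120.4/EI
  span YZ: point load 107 at a = 3.4: Pab(L + b)/(6LEI) = 309.2/EI
  relative rotation θ_0 = (220.5 + 309.2)/EI = 529.7/EI
A unit hogging moment at Y produces rotation L₁/(3EI) + L₂/(3EI) = 4.267/EI.
Slope continuity at Y: θ_0 = M_Y·4.267/EI, so M_Y = 529.7/4.267 = 124.1 kN·m (hogging).
Span XY, ΣM about X with M_Y applied at Y: R_Y^{XY}·6 = 459.8 + 124.1, so R_Y^{XY} = 97.32 kN and R_X = 139 − 97.32 = 41.68 kN.
Span YZ, ΣM about Z: R_Y^{YZ}·6.8 = 363.8 + 124.1, so R_Y^{YZ} = 71.76 kN and R_Z = 107 − 71.76 = 35.24 kN.
R_Y = 97.32 + 71.76 = 169.1 kN.

R_Y = 169.1 kN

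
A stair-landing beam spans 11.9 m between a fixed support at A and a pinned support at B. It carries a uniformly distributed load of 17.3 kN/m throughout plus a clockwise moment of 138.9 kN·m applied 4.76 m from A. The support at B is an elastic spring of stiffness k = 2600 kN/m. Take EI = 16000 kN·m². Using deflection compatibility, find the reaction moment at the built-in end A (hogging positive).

Release the roller at B. Primary structure: cantilever fixed at A.
Downward deflection at the released point B due to the loads:
  UDL 17.3: wL⁴/(8EI) = 43365/EI
  clockwise couple 138.9 at a = 4.76: M₀a(2L − a)/(2EI) = 6294/EI
  δ_0 = 49660/EI
Flexibility coefficient — unit upward force at B: δ_{BB} = L³/(3EI) = 561.7/EI.
With EI = 16000 kN·m²: δ_0 = 3.1037 m and δ_{BB} = 0.035107 m/kN.
Compatibility — the spring shortens by R_B/k under the reaction it provides: δ_0 − R_B·δ_{BB} = R_B/k. With 1/k = 0.000385 m/kN, R_B = δ_0 / (δ_{BB} + 1/k) = 3.1037 / (0.035107 + 0.000385) = 87.45 kN.
Moment equilibrium about A: M_A = Σ(load moments about A) − R_B·L = 1364 − 87.45×11.9 = 323.2 kN·m.

M_A = 323.2 kN·m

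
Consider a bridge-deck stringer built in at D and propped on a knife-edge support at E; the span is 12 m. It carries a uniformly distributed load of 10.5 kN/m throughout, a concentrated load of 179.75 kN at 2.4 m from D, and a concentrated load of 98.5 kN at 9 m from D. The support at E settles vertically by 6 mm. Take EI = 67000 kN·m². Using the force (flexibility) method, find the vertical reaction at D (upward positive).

R_D = 285.3 kN

Release the roller at E. Primary structure: cantilever fixed at D.
Deflection at E on the released cantilever, summing each load's contribution:
  UDL 10.5: wL⁴/(8EI) = 27216/EI
  point load 179.75 at a = 2.4: Pa²(3L − a)/(6EI) = 5798/EI
  point load 98.5 at a = 9: Pa²(3L − a)/(6EI) = 35903/EI
  δ_0 = 68917/EI
Flexibility coefficient — unit upward force at E: δ_{EE} = L³/(3EI) = 576/EI.
With EI = 67000 kN·m²: δ_0 = 1.0286 m and δ_{EE} = 0.008597 m/kN.
Compatibility — the beam at E must follow the support down by 0.006 m: δ_0 − R_E·δ_{EE} = 0.006, so R_E = (1.0286 − 0.006)/0.008597 = 119 kN.
Vertical equilibrium: R_D = ΣP − R_E = 404.2 − 119 = 285.3 kN.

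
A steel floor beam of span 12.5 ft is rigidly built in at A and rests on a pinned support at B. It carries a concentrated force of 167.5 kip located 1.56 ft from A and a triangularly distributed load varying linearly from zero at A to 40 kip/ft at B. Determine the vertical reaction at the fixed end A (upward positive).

Take the reaction at B as the redundant and release it; the primary structure is a cantilever fixed at A.
Primary-structure tip deflection at B by superposition:
  point load 167.5 at a = 1.56: Pa²(3L − a)/(6EI) = 2442/EI
  triangular load, peak 40 at the free end: 11w₀L⁴/(120EI) = 89518/EI
  δ_0 = 91960/EI
Flexibility coefficient — unit upward force at B: δ_{BB} = L³/(3EI) = 651/EI.
Compatibility at B: δ_0 − R_B·δ_{BB} = 0, so R_B = 91960/651 = 141.3 kip.
Vertical equilibrium: R_A = ΣP − R_B = 417.5 − 141.3 = 276.2 kip.

R_A = 276.2 kip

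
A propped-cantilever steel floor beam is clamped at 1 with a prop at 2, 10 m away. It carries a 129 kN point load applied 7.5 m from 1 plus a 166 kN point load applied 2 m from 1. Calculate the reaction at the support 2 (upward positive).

Choose R_2 as the redundant. The primary structure is the cantilever fixed at 1.
Deflection at 2 on the released cantilever, summing each load's contribution:
  point load 129 at a = 7.5: Pa²(3L − a)/(6EI) = 27211/EI
  point load 166 at a = 2: Pa²(3L − a)/(6EI) = 3099/EI
  δ_0 = 30310/EI
Flexibility coefficient — unit upward force at 2: δ_{22} = L³/(3EI) = 333.3/EI.
The prop prevents deflection at 2: R_2 = δ_0/δ_{22} = 30310/333.3 = 90.93 kN.

R_2 = 90.93 kN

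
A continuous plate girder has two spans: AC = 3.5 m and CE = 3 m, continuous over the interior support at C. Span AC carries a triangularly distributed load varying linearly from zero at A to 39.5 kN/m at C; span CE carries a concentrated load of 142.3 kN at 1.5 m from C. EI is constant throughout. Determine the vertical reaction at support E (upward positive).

R_E = 53.05 kN

Insert a hinge at C; M_C is the redundant, and each span becomes simply supported.
End slopes at the hinge C, treating each span as simply supported:
  span AC: triangular load, peak 39.5: w₀L³/(45EI) = 37.63/EI
  span CE: point load 142.3 at a = 1.5: Pab(L + b)/(6LEI) = 80.04/EI
  relative rotation θ_0 = (37.63 + 80.04)/EI = 117.7/EI
A unit hogging moment at C produces rotation L₁/(3EI) + L₂/(3EI) = 2.167/EI.
Compatibility: M_C·(L₁+L₂)/(3EI) = θ_0, giving M_C = 54.31 kN·m (hogging).
Span CE, ΣM about E: R_C^{CE}·3 = 213.4 + 54.31, so R_C^{CE} = 89.25 kN and R_E = 142.3 − 89.25 = 53.05 kN.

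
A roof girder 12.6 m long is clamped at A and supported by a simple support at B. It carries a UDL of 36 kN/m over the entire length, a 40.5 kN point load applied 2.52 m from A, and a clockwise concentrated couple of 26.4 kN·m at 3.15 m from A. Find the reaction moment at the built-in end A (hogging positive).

Remove the prop at B; the released (primary) structure is a cantilever built in at A.
Deflection at B on the released cantilever, summing each load's contribution:
  UDL 36: wL⁴/(8EI) = 113421/EI
  point load 40.5 at a = 2.52: Pa²(3L − a)/(6EI) = 1512/EI
  clockwise couple 26.4 at a = 3.15: M₀a(2L − a)/(2EI) = 916.8/EI
  δ_0 = 115850/EI
Tip deflection under a unit load at B: L³/(3EI) = 666.8/EI.
The prop prevents deflection at B: R_B = δ_0/δ_{BB} = 115850/666.8 = 173.7 kN.
Moment equilibrium about A: M_A = Σ(load moments about A) − R_B·L = 2986 − 173.7×12.6 = 797 kN·m.

M_A = 797 kN·m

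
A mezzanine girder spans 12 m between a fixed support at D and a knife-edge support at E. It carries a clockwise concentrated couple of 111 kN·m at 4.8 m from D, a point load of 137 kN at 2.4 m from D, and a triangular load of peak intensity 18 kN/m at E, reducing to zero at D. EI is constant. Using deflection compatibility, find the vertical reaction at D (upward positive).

R_D = 169 kN

Choose R_E as the redundant. The primary structure is the cantilever fixed at D.
Free-end deflection of the primary structure under the applied loading (downward +):
  clockwise couple 111 at a = 4.8: M₀a(2L − a)/(2EI) = 5115/EI
  point load 137 at a = 2.4: Pa²(3L − a)/(6EI) = 4419/EI
  triangular load, peak 18 at the free end: 11w₀L⁴/(120EI) = 34214/EI
  δ_0 = 43748/EI
Tip deflection under a unit load at E: L³/(3EI) = 576/EI.
The prop prevents deflection at E: R_E = δ_0/δ_{EE} = 43748/576 = 75.95 kN.
Vertical equilibrium: R_D = ΣP − R_E = 245 − 75.95 = 169 kN.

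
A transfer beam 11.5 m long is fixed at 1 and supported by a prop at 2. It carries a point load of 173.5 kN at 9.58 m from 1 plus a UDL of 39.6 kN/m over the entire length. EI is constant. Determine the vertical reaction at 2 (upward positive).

R_2 = 301.2 kN

Remove the prop at 2; the released (primary) structure is a cantilever built in at 1.
Free-end deflection of the primary structure under the applied loading (downward +):
  point load 173.5 at a = 9.58: Pa²(3L − a)/(6EI) = 66134/EI
  UDL 39.6: wL⁴/(8EI) = 86576/EI
  δ_0 = 152710/EI
Flexibility coefficient — unit upward force at 2: δ_{22} = L³/(3EI) = 507/EI.
Compatibility at 2: δ_0 − R_2·δ_{22} = 0, so R_2 = 152710/507 = 301.2 kN.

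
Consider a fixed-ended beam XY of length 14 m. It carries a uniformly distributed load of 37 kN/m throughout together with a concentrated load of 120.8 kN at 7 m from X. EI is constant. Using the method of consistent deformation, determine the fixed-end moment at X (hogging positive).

Take the two fixed-end moments M_X, M_Y as redundants; the released structure is the simple span XY.
End rotations of the released simple span under the applied load (×1/EI):
  at X: UDL 37: wL³/(24EI) = 4230/EI
  at Y: UDL 37: wL³/(24EI) = 4230/EI
  at X: point load 120.8 at a = 7: Pab(L + b)/(6LEI) = 1480/EI
  at Y: point load 120.8 at a = 7: Pab(L + a)/(6LEI) = 1480/EI
  θ_X0 = 5710/EI,  θ_Y0 = 5710/EI
Flexibility coefficients: a unit moment at one end gives L/(3EI) there and L/(6EI) at the far end, so f₁₁ = f₂₂ = 4.667/EI and f₁₂ = f₂₁ = 2.333/EI.
Compatibility — zero rotation at each built-in end:
  4.667 M_X + 2.333 M_Y = 5710
  2.333 M_X + 4.667 M_Y = 5710
Solving the pair gives M_X = 815.7 kN·m and M_Y = 815.7 kN·m (hogging).

M_X = 815.7 kN·m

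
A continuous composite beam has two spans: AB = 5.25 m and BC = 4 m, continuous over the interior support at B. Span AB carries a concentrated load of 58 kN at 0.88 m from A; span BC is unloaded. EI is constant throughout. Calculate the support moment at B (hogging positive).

M_B = 14.08 kN·m

Take M_B as the redundant. Released structure: two simple spans AB and BC with a hinge at B.
Rotations at B on the released spans (each span's end-slope, ×1/EI):
  span AB: point load 58 at a = 0.88: Pab(L + a)/(6LEI) = 43.41/EI
  relative rotation θ_0 = (43.41 + 0)/EI = 43.41/EI
A unit hogging moment at B produces rotation L₁/(3EI) + L₂/(3EI) = 3.083/EI.
Compatibility: M_B·(L₁+L₂)/(3EI) = θ_0, giving M_B = 14.08 kN·m (hogging).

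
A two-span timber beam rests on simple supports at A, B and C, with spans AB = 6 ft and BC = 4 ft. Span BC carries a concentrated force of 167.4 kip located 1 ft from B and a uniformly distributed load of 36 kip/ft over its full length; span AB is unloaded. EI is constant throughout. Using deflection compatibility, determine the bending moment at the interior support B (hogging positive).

Take M_B as the redundant. Released structure: two simple spans AB and BC with a hinge at B.
Discontinuity in slope at B on the released structure — sum the simple-span end rotations:
  span BC: point load 167.4 at a = 1: Pab(L + b)/(6LEI) = 146.5/EI
  span BC: UDL 36: wL³/(24EI) = 96/EI
  relative rotation θ_0 = (0 + 242.5)/EI = 242.5/EI
A unit hogging moment at B produces rotation L₁/(3EI) + L₂/(3EI) = 3.333/EI.
Slope continuity at B: θ_0 = M_B·3.333/EI, so M_B = 242.5/3.333 = 72.74 kip·ft (hogging).

M_B = 72.74 kip·ft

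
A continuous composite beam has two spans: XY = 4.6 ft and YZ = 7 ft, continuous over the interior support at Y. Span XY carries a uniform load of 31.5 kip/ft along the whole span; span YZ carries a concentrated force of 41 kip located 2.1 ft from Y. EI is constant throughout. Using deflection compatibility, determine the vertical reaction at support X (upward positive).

R_X = 58.55 kip

Release continuity at Y by inserting a hinge; the redundant is the internal moment M_Y. The primary structure is two simply-supported spans XY and YZ.
End slopes at the hinge Y, treating each span as simply supported:
  span XY: UDL 31.5: wL³/(24EI) = 127.8/EI
  span YZ: point load 41 at a = 2.1: Pab(L + b)/(6LEI) = 119.5/EI
  relative rotation θ_0 = (127.8 + 119.5)/EI = 247.3/EI
A unit hogging moment at Y produces rotation L₁/(3EI) + L₂/(3EI) = 3.867/EI.
Slope continuity at Y: θ_0 = M_Y·3.867/EI, so M_Y = 247.3/3.867 = 63.95 kip·ft (hogging).
Span XY, ΣM about X with M_Y applied at Y: R_Y^{XY}·4.6 = 333.3 + 63.95, so R_Y^{XY} = 86.35 kip and R_X = 144.9 − 86.35 = 58.55 kip.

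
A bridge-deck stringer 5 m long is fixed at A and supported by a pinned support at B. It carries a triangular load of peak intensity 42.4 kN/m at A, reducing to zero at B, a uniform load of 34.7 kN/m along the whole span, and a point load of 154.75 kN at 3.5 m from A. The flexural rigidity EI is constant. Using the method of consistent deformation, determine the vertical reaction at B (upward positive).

Remove the prop at B; the released (primary) structure is a cantilever built in at A.
Free-end deflection of the primary structure under the applied loading (downward +):
  triangular load, peak 42.4 at the fixed end: w₀L⁴/(30EI) = 883.3/EI
  UDL 34.7: wL⁴/(8EI) = 2711/EI
  point load 154.75 at a = 3.5: Pa²(3L − a)/(6EI) = 3633/EI
  δ_0 = 7228/EI
Tip deflection under a unit load at B: L³/(3EI) = 41.67/EI.
The prop prevents deflection at B: R_B = δ_0/δ_{BB} = 7228/41.67 = 173.5 kN.

R_B = 173.5 kN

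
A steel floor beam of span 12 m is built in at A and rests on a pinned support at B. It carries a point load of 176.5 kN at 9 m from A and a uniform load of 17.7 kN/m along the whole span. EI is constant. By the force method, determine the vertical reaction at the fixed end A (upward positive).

Remove the prop at B; the released (primary) structure is a cantilever built in at A.
Deflection at B on the released cantilever, summing each load's contribution:
  point load 176.5 at a = 9: Pa²(3L − a)/(6EI) = 64334/EI
  UDL 17.7: wL⁴/(8EI) = 45878/EI
  δ_0 = 110213/EI
Tip deflection under a unit load at B: L³/(3EI) = 576/EI.
Compatibility at B: δ_0 − R_B·δ_{BB} = 0, so R_B = 110213/576 = 191.3 kN.
Vertical equilibrium: R_A = ΣP − R_B = 388.9 − 191.3 = 197.6 kN.

R_A = 197.6 kN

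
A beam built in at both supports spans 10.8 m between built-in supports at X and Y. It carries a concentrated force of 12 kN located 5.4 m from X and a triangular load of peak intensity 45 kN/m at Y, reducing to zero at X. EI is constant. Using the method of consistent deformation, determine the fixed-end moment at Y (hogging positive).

M_Y = 278.6 kN·m

Release both end moments; the primary structure is a simply-supported span XY with redundants M_X and M_Y.
On the primary (simply-supported) span, the end slopes from the loading are:
  at X: point load 12 at a = 5.4: Pab(L + b)/(6LEI) = 87.48/EI
  at Y: point load 12 at a = 5.4: Pab(L + a)/(6LEI) = 87.48/EI
  at X: triangular load, peak 45: 7w₀L³/(360EI) = 1102/EI
  at Y: triangular load, peak 45: w₀L³/(45EI) = 1260/EI
  θ_X0 = 1190/EI,  θ_Y0 = 1347/EI
Flexibility coefficients: a unit moment at one end gives L/(3EI) there and L/(6EI) at the far end, so f₁₁ = f₂₂ = 3.6/EI and f₁₂ = f₂₁ = 1.8/EI.
Compatibility — zero rotation at each built-in end:
  3.6 M_X + 1.8 M_Y = 1190
  1.8 M_X + 3.6 M_Y = 1347
Solving the pair gives M_X = 191.2 kN·m and M_Y = 278.6 kN·m (hogging).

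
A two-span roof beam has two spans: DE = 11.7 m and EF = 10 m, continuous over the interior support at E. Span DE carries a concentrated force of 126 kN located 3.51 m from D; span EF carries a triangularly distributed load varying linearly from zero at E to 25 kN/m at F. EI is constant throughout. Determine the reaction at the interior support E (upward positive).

R_E = 112.1 kN

Take M_E as the redundant. Released structure: two simple spans DE and EF with a hinge at E.
End slopes at the hinge E, treating each span as simply supported:
  span DE: point load 126 at a = 3.51: Pab(L + a)/(6LEI) = 784.8/EI
  span EF: triangular load, peak 25: 7w₀L³/(360EI) = 486.1/EI
  relative rotation θ_0 = (784.8 + 486.1)/EI = 1271/EI
A unit hogging moment at E produces rotation L₁/(3EI) + L₂/(3EI) = 7.233/EI.
Compatibility: M_E·(L₁+L₂)/(3EI) = θ_0, giving M_E = 175.7 kN·m (hogging).
Span DE, ΣM about D with M_E applied at E: R_E^{DE}·11.7 = 442.3 + 175.7, so R_E^{DE} = 52.82 kN and R_D = 126 − 52.82 = 73.18 kN.
Span EF, ΣM about F: R_E^{EF}·10 = 416.7 + 175.7, so R_E^{EF} = 59.24 kN and R_F = 125 − 59.24 = 65.76 kN.
R_E = 52.82 + 59.24 = 112.1 kN.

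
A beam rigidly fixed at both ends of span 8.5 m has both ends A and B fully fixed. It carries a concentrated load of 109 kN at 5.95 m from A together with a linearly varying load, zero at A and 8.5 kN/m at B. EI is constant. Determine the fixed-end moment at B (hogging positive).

Release both end moments; the primary structure is a simply-supported span AB with redundants M_A and M_B.
On the primary (simply-supported) span, the end slopes from the loading are:
  at A: point load 109 at a = 5.95: Pab(L + b)/(6LEI) = 358.3/EI
  at B: point load 109 at a = 5.95: Pab(L + a)/(6LEI) = 468.6/EI
  at A: triangular load, peak 8.5: 7w₀L³/(360EI) = 101.5/EI
  at B: triangular load, peak 8.5: w₀L³/(45EI) = 116/EI
  θ_A0 = 459.8/EI,  θ_B0 = 584.6/EI
Flexibility coefficients: a unit moment at one end gives L/(3EI) there and L/(6EI) at the far end, so f₁₁ = f₂₂ = 2.833/EI and f₁₂ = f₂₁ = 1.417/EI.
Compatibility — zero rotation at each built-in end:
  2.833 M_A + 1.417 M_B = 459.8
  1.417 M_A + 2.833 M_B = 584.6
Solving the pair gives M_A = 78.84 kN·m and M_B = 166.9 kN·m (hogging).

M_B = 166.9 kN·m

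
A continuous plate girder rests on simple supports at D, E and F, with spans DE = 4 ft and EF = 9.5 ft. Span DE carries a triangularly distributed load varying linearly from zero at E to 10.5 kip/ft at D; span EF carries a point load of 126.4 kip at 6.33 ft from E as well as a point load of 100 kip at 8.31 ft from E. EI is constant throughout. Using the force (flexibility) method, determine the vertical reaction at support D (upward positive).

R_D = -28.35 kip

Insert a hinge at E; M_E is the redundant, and each span becomes simply supported.
Discontinuity in slope at E on the released structure — sum the simple-span end rotations:
  span DE: triangular load, peak 10.5: 7w₀L³/(360EI) = 13.07/EI
  span EF: point load 126.4 at a = 6.33: Pab(L + b)/(6LEI) = 563.8/EI
  span EF: point load 100 at a = 8.31: Pab(L + b)/(6LEI) = 185.5/EI
  relative rotation θ_0 = (13.07 + 749.2)/EI = 762.3/EI
A unit hogging moment at E produces rotation L₁/(3EI) + L₂/(3EI) = 4.5/EI.
Slope continuity at E: θ_0 = M_E·4.5/EI, so M_E = 762.3/4.5 = 169.4 kip·ft (hogging).
Span DE, ΣM about D with M_E applied at E: R_E^{DE}·4 = 28 + 169.4, so R_E^{DE} = 49.35 kip and R_D = 21 − 49.35 = -28.35 kip.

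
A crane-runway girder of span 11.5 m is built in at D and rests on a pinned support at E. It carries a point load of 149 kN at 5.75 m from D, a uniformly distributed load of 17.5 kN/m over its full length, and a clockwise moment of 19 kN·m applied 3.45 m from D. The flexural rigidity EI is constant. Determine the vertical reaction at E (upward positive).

Choose R_E as the redundant. The primary structure is the cantilever fixed at D.
Primary-structure tip deflection at E by superposition:
  point load 149 at a = 5.75: Pa²(3L − a)/(6EI) = 23605/EI
  UDL 17.5: wL⁴/(8EI) = 38260/EI
  clockwise couple 19 at a = 3.45: M₀a(2L − a)/(2EI) = 640.8/EI
  δ_0 = 62506/EI
Flexibility coefficient — unit upward force at E: δ_{EE} = L³/(3EI) = 507/EI.
The prop prevents deflection at E: R_E = δ_0/δ_{EE} = 62506/507 = 123.3 kN.

R_E = 123.3 kN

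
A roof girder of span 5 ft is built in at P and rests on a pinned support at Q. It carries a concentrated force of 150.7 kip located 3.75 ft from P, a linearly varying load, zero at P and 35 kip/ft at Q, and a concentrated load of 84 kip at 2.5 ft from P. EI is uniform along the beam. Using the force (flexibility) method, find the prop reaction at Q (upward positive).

Take the reaction at Q as the redundant and release it; the primary structure is a cantilever fixed at P.
Deflection at Q on the released cantilever, summing each load's contribution:
  point load 150.7 at a = 3.75: Pa²(3L − a)/(6EI) = 3974/EI
  triangular load, peak 35 at the free end: 11w₀L⁴/(120EI) = 2005/EI
  point load 84 at a = 2.5: Pa²(3L − a)/(6EI) = 1094/EI
  δ_0 = 7072/EI
Tip deflection under a unit load at Q: L³/(3EI) = 41.67/EI.
The prop prevents deflection at Q: R_Q = δ_0/δ_{QQ} = 7072/41.67 = 169.7 kip.

R_Q = 169.7 kip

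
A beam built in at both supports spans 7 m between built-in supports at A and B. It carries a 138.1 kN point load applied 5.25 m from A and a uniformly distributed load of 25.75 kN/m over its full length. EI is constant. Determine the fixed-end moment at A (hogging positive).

M_A = 150.5 kN·m

Take the two fixed-end moments M_A, M_B as redundants; the released structure is the simple span AB.
Simple-span end rotations at A and B under the given loads:
  at A: point load 138.1 at a = 5.25: Pab(L + b)/(6LEI) = 264.3/EI
  at B: point load 138.1 at a = 5.25: Pab(L + a)/(6LEI) = 370.1/EI
  at A: UDL 25.75: wL³/(24EI) = 368/EI
  at B: UDL 25.75: wL³/(24EI) = 368/EI
  θ_A0 = 632.3/EI,  θ_B0 = 738.1/EI
Flexibility coefficients: a unit moment at one end gives L/(3EI) there and L/(6EI) at the far end, so f₁₁ = f₂₂ = 2.333/EI and f₁₂ = f₂₁ = 1.167/EI.
Compatibility — zero rotation at each built-in end:
  2.333 M_A + 1.167 M_B = 632.3
  1.167 M_A + 2.333 M_B = 738.1
Solving the pair gives M_A = 150.5 kN·m and M_B = 241.1 kN·m (hogging).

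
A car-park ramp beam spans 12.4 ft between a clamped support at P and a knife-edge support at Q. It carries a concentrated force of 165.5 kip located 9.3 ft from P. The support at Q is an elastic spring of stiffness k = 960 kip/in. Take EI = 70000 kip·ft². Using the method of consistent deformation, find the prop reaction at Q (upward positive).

Release the roller at Q. Primary structure: cantilever fixed at P.
Free-end deflection of the primary structure under the applied loading (downward +):
  point load 165.5 at a = 9.3: Pa²(3L − a)/(6EI) = 66561/EI
Tip deflection under a unit load at Q: L³/(3EI) = 635.5/EI.
With EI = 70000 kip·ft²: δ_0 = 0.95086 ft and δ_{QQ} = 0.009079 ft/kip.
Compatibility — the spring shortens by R_Q/k under the reaction it provides: δ_0 − R_Q·δ_{QQ} = R_Q/k. With 1/k = 1/(960×12) ft/kip = 0.000087 ft/kip, R_Q = δ_0 / (δ_{QQ} + 1/k) = 0.95086 / (0.009079 + 0.000087) = 103.7 kip.

R_Q = 103.7 kip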